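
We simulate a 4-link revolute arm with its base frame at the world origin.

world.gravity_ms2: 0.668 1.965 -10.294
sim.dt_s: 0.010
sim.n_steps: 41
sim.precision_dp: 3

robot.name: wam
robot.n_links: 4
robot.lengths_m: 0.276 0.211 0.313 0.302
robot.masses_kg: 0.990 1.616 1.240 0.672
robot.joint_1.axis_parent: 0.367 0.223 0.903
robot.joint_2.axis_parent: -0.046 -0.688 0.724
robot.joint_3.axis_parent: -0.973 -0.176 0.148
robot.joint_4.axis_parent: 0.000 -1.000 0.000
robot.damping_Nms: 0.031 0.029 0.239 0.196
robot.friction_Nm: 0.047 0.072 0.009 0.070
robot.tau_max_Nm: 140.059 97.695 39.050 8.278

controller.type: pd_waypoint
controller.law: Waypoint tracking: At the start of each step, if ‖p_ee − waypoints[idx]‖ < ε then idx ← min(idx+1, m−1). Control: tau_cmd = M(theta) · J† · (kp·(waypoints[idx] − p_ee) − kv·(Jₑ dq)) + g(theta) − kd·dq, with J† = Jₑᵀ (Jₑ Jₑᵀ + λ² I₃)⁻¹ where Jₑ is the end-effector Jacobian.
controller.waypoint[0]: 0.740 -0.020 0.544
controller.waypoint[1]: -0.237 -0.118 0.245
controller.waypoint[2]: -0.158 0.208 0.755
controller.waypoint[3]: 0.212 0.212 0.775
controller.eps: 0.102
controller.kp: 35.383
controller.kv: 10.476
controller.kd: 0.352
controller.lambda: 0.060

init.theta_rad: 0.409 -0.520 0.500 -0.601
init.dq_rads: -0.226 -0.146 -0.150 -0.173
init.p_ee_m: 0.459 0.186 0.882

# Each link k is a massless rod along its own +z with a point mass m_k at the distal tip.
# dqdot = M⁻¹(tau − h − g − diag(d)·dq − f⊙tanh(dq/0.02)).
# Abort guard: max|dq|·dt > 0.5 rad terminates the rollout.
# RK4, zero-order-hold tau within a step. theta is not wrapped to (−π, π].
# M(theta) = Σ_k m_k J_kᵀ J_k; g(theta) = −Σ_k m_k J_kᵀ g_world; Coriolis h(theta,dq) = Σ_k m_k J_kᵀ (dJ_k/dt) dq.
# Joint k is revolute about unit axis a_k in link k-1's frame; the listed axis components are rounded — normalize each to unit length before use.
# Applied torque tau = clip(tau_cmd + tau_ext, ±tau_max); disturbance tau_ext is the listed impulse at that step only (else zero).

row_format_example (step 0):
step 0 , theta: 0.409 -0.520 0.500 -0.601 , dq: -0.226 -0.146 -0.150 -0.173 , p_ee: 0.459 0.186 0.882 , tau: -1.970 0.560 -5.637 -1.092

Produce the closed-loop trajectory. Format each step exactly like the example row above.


step 1 , theta: 0.406 -0.522 0.498 -0.605 , dq: -0.335 -0.171 -0.195 -0.553 , p_ee: 0.461 0.185 0.880 , tau: -1.928 1.265 -5.281 -0.673
step 2 , theta: 0.402 -0.523 0.496 -0.612 , dq: -0.447 -0.212 -0.229 -0.825 , p_ee: 0.463 0.183 0.878 , tau: -1.875 1.842 -4.953 -0.332
step 3 , theta: 0.397 -0.526 0.494 -0.621 , dq: -0.555 -0.265 -0.250 -1.015 , p_ee: 0.467 0.181 0.876 , tau: -1.813 2.313 -4.655 -0.051
step 4 , theta: 0.391 -0.529 0.491 -0.632 , dq: -0.657 -0.326 -0.260 -1.142 , p_ee: 0.470 0.178 0.872 , tau: -1.746 2.700 -4.388 0.182
step 5 , theta: 0.384 -0.532 0.489 -0.643 , dq: -0.750 -0.393 -0.260 -1.221 , p_ee: 0.475 0.175 0.869 , tau: -1.676 3.021 -4.153 0.379
step 6 , theta: 0.376 -0.537 0.486 -0.656 , dq: -0.831 -0.463 -0.250 -1.263 , p_ee: 0.479 0.171 0.865 , tau: -1.605 3.293 -3.949 0.546
step 7 , theta: 0.368 -0.542 0.484 -0.668 , dq: -0.899 -0.535 -0.232 -1.278 , p_ee: 0.484 0.168 0.860 , tau: -1.537 3.526 -3.774 0.689
step 8 , theta: 0.358 -0.547 0.481 -0.681 , dq: -0.955 -0.607 -0.206 -1.271 , p_ee: 0.489 0.164 0.855 , tau: -1.474 3.732 -3.628 0.815
step 9 , theta: 0.349 -0.554 0.480 -0.694 , dq: -0.997 -0.679 -0.174 -1.248 , p_ee: 0.495 0.160 0.850 , tau: -1.417 3.919 -3.508 0.925
step 10 , theta: 0.338 -0.561 0.478 -0.706 , dq: -1.026 -0.747 -0.137 -1.213 , p_ee: 0.500 0.156 0.845 , tau: -1.370 4.092 -3.412 1.023
step 11 , theta: 0.328 -0.569 0.477 -0.718 , dq: -1.042 -0.813 -0.097 -1.169 , p_ee: 0.506 0.151 0.839 , tau: -1.332 4.256 -3.339 1.110
step 12 , theta: 0.318 -0.577 0.476 -0.729 , dq: -1.047 -0.875 -0.054 -1.119 , p_ee: 0.511 0.147 0.834 , tau: -1.305 4.415 -3.285 1.190
step 13 , theta: 0.307 -0.586 0.476 -0.740 , dq: -1.040 -0.932 -0.011 -1.065 , p_ee: 0.517 0.143 0.828 , tau: -1.290 4.572 -3.249 1.261
step 14 , theta: 0.297 -0.596 0.476 -0.751 , dq: -1.021 -0.984 0.032 -1.008 , p_ee: 0.522 0.138 0.822 , tau: -1.287 4.727 -3.227 1.327
step 15 , theta: 0.287 -0.606 0.476 -0.761 , dq: -0.993 -1.031 0.073 -0.950 , p_ee: 0.528 0.133 0.816 , tau: -1.296 4.882 -3.219 1.387
step 16 , theta: 0.277 -0.616 0.477 -0.770 , dq: -0.957 -1.073 0.112 -0.891 , p_ee: 0.534 0.129 0.810 , tau: -1.318 5.039 -3.221 1.442
step 17 , theta: 0.268 -0.627 0.479 -0.778 , dq: -0.912 -1.109 0.148 -0.832 , p_ee: 0.539 0.124 0.804 , tau: -1.352 5.197 -3.233 1.492
step 18 , theta: 0.259 -0.639 0.480 -0.786 , dq: -0.861 -1.140 0.179 -0.774 , p_ee: 0.545 0.120 0.797 , tau: -1.397 5.356 -3.252 1.539
step 19 , theta: 0.251 -0.650 0.482 -0.794 , dq: -0.804 -1.165 0.206 -0.718 , p_ee: 0.550 0.115 0.791 , tau: -1.453 5.517 -3.277 1.581
step 20 , theta: 0.243 -0.662 0.484 -0.801 , dq: -0.743 -1.186 0.229 -0.663 , p_ee: 0.555 0.111 0.784 , tau: -1.519 5.680 -3.306 1.621
step 21 , theta: 0.236 -0.674 0.487 -0.807 , dq: -0.678 -1.201 0.246 -0.611 , p_ee: 0.561 0.107 0.778 , tau: -1.594 5.843 -3.337 1.656
step 22 , theta: 0.229 -0.686 0.489 -0.813 , dq: -0.610 -1.212 0.258 -0.560 , p_ee: 0.566 0.102 0.772 , tau: -1.677 6.007 -3.370 1.689
step 23 , theta: 0.223 -0.698 0.492 -0.818 , dq: -0.540 -1.219 0.265 -0.512 , p_ee: 0.571 0.098 0.765 , tau: -1.767 6.170 -3.402 1.719
step 24 , theta: 0.218 -0.710 0.495 -0.823 , dq: -0.470 -1.222 0.268 -0.467 , p_ee: 0.576 0.094 0.759 , tau: -1.862 6.334 -3.433 1.747
step 25 , theta: 0.214 -0.722 0.497 -0.828 , dq: -0.400 -1.221 0.265 -0.424 , p_ee: 0.581 0.090 0.752 , tau: -1.963 6.496 -3.463 1.772
step 26 , theta: 0.210 -0.735 0.500 -0.832 , dq: -0.330 -1.217 0.259 -0.383 , p_ee: 0.586 0.086 0.746 , tau: -2.067 6.657 -3.490 1.795
step 27 , theta: 0.207 -0.747 0.502 -0.835 , dq: -0.262 -1.210 0.248 -0.345 , p_ee: 0.591 0.082 0.740 , tau: -2.174 6.816 -3.514 1.815
step 28 , theta: 0.205 -0.759 0.505 -0.839 , dq: -0.196 -1.200 0.234 -0.309 , p_ee: 0.595 0.078 0.733 , tau: -2.283 6.973 -3.534 1.834
step 29 , theta: 0.203 -0.771 0.507 -0.841 , dq: -0.132 -1.188 0.217 -0.276 , p_ee: 0.600 0.075 0.727 , tau: -2.393 7.127 -3.551 1.851
step 30 , theta: 0.202 -0.783 0.509 -0.844 , dq: -0.072 -1.174 0.198 -0.244 , p_ee: 0.605 0.071 0.721 , tau: -2.503 7.277 -3.565 1.866
step 31 , theta: 0.202 -0.794 0.511 -0.846 , dq: -0.015 -1.159 0.177 -0.214 , p_ee: 0.609 0.068 0.715 , tau: -2.613 7.423 -3.575 1.879
step 32 , theta: 0.202 -0.806 0.513 -0.848 , dq: 0.027 -1.145 0.160 -0.180 , p_ee: 0.613 0.064 0.709 , tau: -2.715 7.567 -3.578 1.888
step 33 , theta: 0.203 -0.817 0.514 -0.850 , dq: 0.062 -1.132 0.146 -0.146 , p_ee: 0.618 0.061 0.703 , tau: -2.812 7.706 -3.578 1.896
step 34 , theta: 0.203 -0.828 0.516 -0.851 , dq: 0.094 -1.117 0.130 -0.116 , p_ee: 0.622 0.058 0.697 , tau: -2.908 7.838 -3.578 1.903
step 35 , theta: 0.204 -0.840 0.517 -0.852 , dq: 0.125 -1.100 0.113 -0.089 , p_ee: 0.626 0.055 0.692 , tau: -3.002 7.964 -3.576 1.910
step 36 , theta: 0.206 -0.850 0.518 -0.853 , dq: 0.154 -1.081 0.096 -0.065 , p_ee: 0.630 0.052 0.686 , tau: -3.094 8.082 -3.574 1.916
step 37 , theta: 0.207 -0.861 0.519 -0.854 , dq: 0.180 -1.060 0.078 -0.044 , p_ee: 0.634 0.049 0.681 , tau: -3.183 8.194 -3.571 1.922
step 38 , theta: 0.209 -0.872 0.519 -0.854 , dq: 0.205 -1.039 0.061 -0.026 , p_ee: 0.637 0.046 0.675 , tau: -3.271 8.299 -3.567 1.927
step 39 , theta: 0.212 -0.882 0.520 -0.854 , dq: 0.228 -1.015 0.043 -0.014 , p_ee: 0.641 0.043 0.670 , tau: -3.356 8.398 -3.563 1.935
step 40 , theta: 0.214 -0.892 0.520 -0.854 , dq: 0.251 -0.990 0.024 -0.008 , p_ee: 0.645 0.040 0.665 , tau: -3.438 8.491 -3.559 1.944
step 41 , theta: 0.217 -0.902 0.520 -0.854 , dq: 0.271 -0.963 0.006 -0.005 , p_ee: 0.648 0.038 0.660


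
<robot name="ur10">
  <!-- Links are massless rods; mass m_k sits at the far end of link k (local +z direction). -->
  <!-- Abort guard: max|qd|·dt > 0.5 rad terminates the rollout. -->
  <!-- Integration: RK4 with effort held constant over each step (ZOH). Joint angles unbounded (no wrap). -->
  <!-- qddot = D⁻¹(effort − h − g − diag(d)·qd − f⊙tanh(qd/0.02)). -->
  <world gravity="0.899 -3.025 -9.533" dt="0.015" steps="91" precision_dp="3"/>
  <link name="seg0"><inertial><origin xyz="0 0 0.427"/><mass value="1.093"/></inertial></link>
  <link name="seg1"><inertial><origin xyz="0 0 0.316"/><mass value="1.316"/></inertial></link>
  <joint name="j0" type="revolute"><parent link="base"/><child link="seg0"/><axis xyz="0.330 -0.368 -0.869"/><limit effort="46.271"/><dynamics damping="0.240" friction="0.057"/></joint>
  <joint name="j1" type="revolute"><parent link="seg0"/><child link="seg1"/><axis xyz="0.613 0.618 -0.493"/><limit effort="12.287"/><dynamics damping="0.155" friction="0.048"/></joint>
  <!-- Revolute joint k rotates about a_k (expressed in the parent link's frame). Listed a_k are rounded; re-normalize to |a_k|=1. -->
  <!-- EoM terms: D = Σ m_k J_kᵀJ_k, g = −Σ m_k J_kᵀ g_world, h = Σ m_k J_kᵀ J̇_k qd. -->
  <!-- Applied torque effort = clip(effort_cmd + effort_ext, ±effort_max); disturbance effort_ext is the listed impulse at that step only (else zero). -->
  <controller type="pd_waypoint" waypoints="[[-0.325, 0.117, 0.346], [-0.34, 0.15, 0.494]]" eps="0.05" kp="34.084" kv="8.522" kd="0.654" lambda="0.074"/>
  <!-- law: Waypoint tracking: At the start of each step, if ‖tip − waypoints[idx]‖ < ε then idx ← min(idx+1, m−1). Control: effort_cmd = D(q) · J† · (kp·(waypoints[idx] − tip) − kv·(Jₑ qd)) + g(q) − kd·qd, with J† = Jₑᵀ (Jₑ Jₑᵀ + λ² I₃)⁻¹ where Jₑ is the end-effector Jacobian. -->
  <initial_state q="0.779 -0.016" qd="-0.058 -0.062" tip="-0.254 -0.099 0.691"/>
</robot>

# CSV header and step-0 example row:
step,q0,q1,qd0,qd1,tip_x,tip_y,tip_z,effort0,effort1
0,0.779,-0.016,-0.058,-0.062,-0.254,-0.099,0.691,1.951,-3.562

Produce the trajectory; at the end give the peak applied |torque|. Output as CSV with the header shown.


step,q0,q1,qd0,qd1,tip_x,tip_y,tip_z,effort0,effort1
1,0.780,-0.019,0.180,-0.351,-0.255,-0.099,0.691,1.336,-3.118
2,0.784,-0.026,0.375,-0.572,-0.256,-0.097,0.691,0.825,-2.764
3,0.791,-0.036,0.538,-0.738,-0.259,-0.094,0.690,0.397,-2.478
4,0.800,-0.048,0.674,-0.861,-0.262,-0.091,0.689,0.039,-2.247
5,0.811,-0.061,0.787,-0.951,-0.266,-0.087,0.688,-0.261,-2.058
6,0.823,-0.076,0.881,-1.014,-0.271,-0.083,0.686,-0.511,-1.901
7,0.837,-0.092,0.960,-1.058,-0.276,-0.079,0.685,-0.719,-1.769
8,0.852,-0.108,1.025,-1.085,-0.281,-0.074,0.683,-0.891,-1.656
9,0.868,-0.124,1.078,-1.101,-0.286,-0.069,0.681,-1.034,-1.558
10,0.884,-0.141,1.122,-1.108,-0.291,-0.064,0.679,-1.152,-1.471
11,0.902,-0.157,1.157,-1.107,-0.297,-0.059,0.677,-1.248,-1.393
12,0.919,-0.174,1.184,-1.102,-0.302,-0.054,0.674,-1.326,-1.323
13,0.937,-0.190,1.205,-1.092,-0.307,-0.049,0.672,-1.389,-1.257
14,0.955,-0.207,1.221,-1.079,-0.313,-0.043,0.669,-1.439,-1.196
15,0.974,-0.223,1.231,-1.064,-0.318,-0.038,0.667,-1.478,-1.139
16,0.992,-0.239,1.238,-1.047,-0.323,-0.032,0.664,-1.507,-1.084
17,1.011,-0.254,1.240,-1.030,-0.328,-0.027,0.661,-1.529,-1.032
18,1.029,-0.269,1.239,-1.011,-0.332,-0.021,0.659,-1.544,-0.983
19,1.048,-0.284,1.235,-0.992,-0.337,-0.016,0.656,-1.554,-0.935
20,1.066,-0.299,1.229,-0.973,-0.341,-0.010,0.653,-1.559,-0.888
21,1.085,-0.314,1.220,-0.953,-0.345,-0.005,0.650,-1.560,-0.844
22,1.103,-0.328,1.209,-0.934,-0.349,0.000,0.648,-1.557,-0.800
23,1.121,-0.342,1.197,-0.915,-0.353,0.006,0.645,-1.552,-0.758
24,1.139,-0.355,1.183,-0.895,-0.356,0.011,0.642,-1.544,-0.717
25,1.156,-0.368,1.167,-0.876,-0.360,0.017,0.639,-1.534,-0.678
26,1.174,-0.381,1.150,-0.858,-0.363,0.022,0.637,-1.522,-0.639
27,1.191,-0.394,1.132,-0.839,-0.366,0.027,0.634,-1.509,-0.602
28,1.208,-0.407,1.114,-0.821,-0.369,0.032,0.631,-1.495,-0.565
29,1.224,-0.419,1.094,-0.804,-0.371,0.037,0.629,-1.480,-0.530
30,1.241,-0.431,1.073,-0.786,-0.374,0.042,0.626,-1.465,-0.496
31,1.257,-0.442,1.052,-0.770,-0.376,0.047,0.624,-1.448,-0.462
32,1.272,-0.454,1.031,-0.753,-0.378,0.052,0.621,-1.431,-0.430
33,1.288,-0.465,1.008,-0.737,-0.380,0.057,0.619,-1.414,-0.398
34,1.302,-0.476,0.986,-0.721,-0.381,0.062,0.616,-1.397,-0.368
35,1.317,-0.487,0.963,-0.706,-0.383,0.066,0.614,-1.379,-0.338
36,1.331,-0.497,0.939,-0.691,-0.384,0.071,0.612,-1.362,-0.309
37,1.345,-0.507,0.916,-0.677,-0.386,0.075,0.610,-1.344,-0.281
38,1.359,-0.517,0.892,-0.663,-0.387,0.080,0.608,-1.327,-0.253
39,1.372,-0.527,0.868,-0.649,-0.388,0.084,0.606,-1.309,-0.227
40,1.385,-0.537,0.844,-0.636,-0.389,0.088,0.604,-1.292,-0.201
41,1.397,-0.546,0.820,-0.623,-0.390,0.092,0.602,-1.275,-0.175
42,1.410,-0.555,0.796,-0.611,-0.390,0.096,0.600,-1.258,-0.150
43,1.421,-0.565,0.772,-0.599,-0.391,0.100,0.598,-1.241,-0.126
44,1.433,-0.573,0.748,-0.587,-0.392,0.104,0.596,-1.225,-0.102
45,1.444,-0.582,0.724,-0.576,-0.392,0.108,0.594,-1.209,-0.079
46,1.454,-0.591,0.700,-0.565,-0.392,0.111,0.593,-1.193,-0.057
47,1.465,-0.599,0.676,-0.555,-0.393,0.115,0.591,-1.178,-0.034
48,1.475,-0.607,0.652,-0.545,-0.393,0.118,0.589,-1.163,-0.013
49,1.484,-0.615,0.629,-0.535,-0.393,0.121,0.588,-1.148,0.009
50,1.494,-0.623,0.605,-0.526,-0.393,0.125,0.586,-1.134,0.030
51,1.502,-0.631,0.582,-0.517,-0.393,0.128,0.585,-1.120,0.050
52,1.511,-0.639,0.559,-0.508,-0.393,0.131,0.583,-1.107,0.070
53,1.519,-0.646,0.536,-0.500,-0.392,0.134,0.582,-1.094,0.090
54,1.527,-0.654,0.513,-0.492,-0.392,0.137,0.581,-1.081,0.110
55,1.535,-0.661,0.491,-0.484,-0.392,0.140,0.580,-1.069,0.130
56,1.542,-0.668,0.469,-0.477,-0.392,0.142,0.578,-1.057,0.149
57,1.549,-0.675,0.447,-0.470,-0.391,0.145,0.577,-1.046,0.168
58,1.555,-0.682,0.425,-0.464,-0.391,0.147,0.576,-1.034,0.186
59,1.561,-0.689,0.403,-0.457,-0.390,0.150,0.575,-1.024,0.205
60,1.567,-0.696,0.382,-0.451,-0.390,0.152,0.574,-1.014,0.224
61,1.573,-0.703,0.361,-0.446,-0.389,0.155,0.573,-1.004,0.242
62,1.578,-0.710,0.340,-0.440,-0.389,0.157,0.572,-0.994,0.260
63,1.583,-0.716,0.319,-0.435,-0.388,0.159,0.571,-0.985,0.278
64,1.588,-0.723,0.298,-0.430,-0.388,0.161,0.570,-0.977,0.296
65,1.592,-0.729,0.278,-0.426,-0.387,0.163,0.569,-0.968,0.314
66,1.596,-0.735,0.258,-0.422,-0.386,0.165,0.568,-0.960,0.332
67,1.600,-0.742,0.238,-0.418,-0.386,0.167,0.567,-0.953,0.350
68,1.603,-0.748,0.218,-0.414,-0.385,0.169,0.566,-0.946,0.368
69,1.606,-0.754,0.199,-0.411,-0.384,0.171,0.566,-0.939,0.386
70,1.609,-0.760,0.180,-0.407,-0.383,0.173,0.565,-0.933,0.404
71,1.612,-0.766,0.160,-0.405,-0.383,0.174,0.564,-0.927,0.422
72,1.614,-0.772,0.141,-0.402,-0.382,0.176,0.563,-0.921,0.440
73,1.616,-0.778,0.122,-0.400,-0.381,0.177,0.563,-0.916,0.459
74,1.618,-0.784,0.104,-0.398,-0.380,0.179,0.562,-0.911,0.477
75,1.619,-0.790,0.085,-0.396,-0.379,0.180,0.561,-0.906,0.495
76,1.620,-0.796,0.066,-0.394,-0.379,0.182,0.561,-0.902,0.514
77,1.621,-0.802,0.048,-0.393,-0.378,0.183,0.560,-0.898,0.532
78,1.622,-0.808,0.030,-0.392,-0.377,0.184,0.559,-0.895,0.551
79,1.622,-0.814,0.014,-0.390,-0.376,0.186,0.559,-0.895,0.569
80,1.622,-0.820,0.002,-0.387,-0.375,0.187,0.558,-0.900,0.587
81,1.622,-0.825,-0.006,-0.383,-0.374,0.188,0.558,-0.908,0.604
82,1.622,-0.831,-0.013,-0.380,-0.373,0.189,0.557,-0.919,0.621
83,1.622,-0.837,-0.020,-0.377,-0.373,0.190,0.556,-0.929,0.639
84,1.621,-0.842,-0.029,-0.374,-0.372,0.191,0.556,-0.939,0.657
85,1.621,-0.848,-0.039,-0.373,-0.371,0.193,0.555,-0.947,0.676
86,1.620,-0.854,-0.051,-0.373,-0.370,0.194,0.555,-0.953,0.696
87,1.619,-0.859,-0.065,-0.373,-0.369,0.195,0.554,-0.958,0.716
88,1.618,-0.865,-0.080,-0.375,-0.368,0.196,0.554,-0.962,0.737
89,1.617,-0.870,-0.097,-0.376,-0.367,0.197,0.553,-0.966,0.757
90,1.615,-0.876,-0.114,-0.378,-0.367,0.197,0.552,-0.968,0.778
91,1.614,-0.882,-0.132,-0.380,-0.366,0.198,0.552,,
# max |effort| (N·m): 3.562


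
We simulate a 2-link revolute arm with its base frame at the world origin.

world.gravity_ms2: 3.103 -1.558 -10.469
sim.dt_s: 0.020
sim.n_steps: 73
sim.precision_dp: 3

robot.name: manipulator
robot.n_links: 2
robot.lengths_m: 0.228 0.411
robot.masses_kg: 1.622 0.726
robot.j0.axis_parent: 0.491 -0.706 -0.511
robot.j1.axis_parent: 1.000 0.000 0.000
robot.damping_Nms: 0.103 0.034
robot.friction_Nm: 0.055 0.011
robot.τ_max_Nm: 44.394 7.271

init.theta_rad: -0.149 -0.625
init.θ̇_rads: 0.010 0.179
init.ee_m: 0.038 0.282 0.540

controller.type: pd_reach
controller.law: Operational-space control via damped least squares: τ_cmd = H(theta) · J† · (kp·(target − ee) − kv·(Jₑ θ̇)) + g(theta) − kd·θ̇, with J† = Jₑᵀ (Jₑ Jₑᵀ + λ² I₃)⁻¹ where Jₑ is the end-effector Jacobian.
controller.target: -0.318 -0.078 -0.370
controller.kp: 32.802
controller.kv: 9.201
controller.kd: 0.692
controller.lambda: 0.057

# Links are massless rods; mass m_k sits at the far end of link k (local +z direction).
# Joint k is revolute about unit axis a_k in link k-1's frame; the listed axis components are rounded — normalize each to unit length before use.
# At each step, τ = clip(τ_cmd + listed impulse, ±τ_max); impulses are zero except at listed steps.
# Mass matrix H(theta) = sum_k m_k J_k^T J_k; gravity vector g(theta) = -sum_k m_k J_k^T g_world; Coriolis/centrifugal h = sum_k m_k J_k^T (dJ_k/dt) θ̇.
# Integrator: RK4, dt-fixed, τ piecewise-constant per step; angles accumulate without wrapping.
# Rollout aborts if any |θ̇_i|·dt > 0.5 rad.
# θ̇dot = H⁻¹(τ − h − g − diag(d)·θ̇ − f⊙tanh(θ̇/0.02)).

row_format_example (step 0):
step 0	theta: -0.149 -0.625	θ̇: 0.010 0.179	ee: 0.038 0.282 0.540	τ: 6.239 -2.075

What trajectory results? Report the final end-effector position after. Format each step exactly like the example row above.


step 1	theta: -0.138 -0.635	θ̇: 1.079 -1.159	ee: 0.035 0.282 0.539	τ: 4.916 -0.505
step 2	theta: -0.110 -0.666	θ̇: 1.777 -1.956	ee: 0.027 0.284 0.536	τ: 4.176 0.415
step 3	theta: -0.069 -0.710	θ̇: 2.302 -2.464	ee: 0.016 0.286 0.530	τ: 3.761 0.988
step 4	theta: -0.019 -0.763	θ̇: 2.758 -2.818	ee: 0.004 0.289 0.522	τ: 3.541 1.378
step 5	theta: 0.041 -0.822	θ̇: 3.204 -3.091	ee: -0.009 0.291 0.514	τ: 3.455 1.679
step 6	theta: 0.110 -0.886	θ̇: 3.681 -3.325	ee: -0.021 0.292 0.504	τ: 3.472 1.941
step 7	theta: 0.188 -0.955	θ̇: 4.219 -3.544	ee: -0.034 0.293 0.492	τ: 3.576 2.193
step 8	theta: 0.279 -1.027	θ̇: 4.842 -3.759	ee: -0.045 0.292 0.480	τ: 3.741 2.448
step 9	theta: 0.383 -1.105	θ̇: 5.566 -3.972	ee: -0.055 0.289 0.468	τ: 3.895 2.709
step 10	theta: 0.502 -1.186	θ̇: 6.379 -4.172	ee: -0.064 0.284 0.454	τ: 3.851 2.968
step 11	theta: 0.638 -1.271	θ̇: 7.214 -4.322	ee: -0.071 0.277 0.441	τ: 3.282 3.193
step 12	theta: 0.789 -1.358	θ̇: 7.909 -4.349	ee: -0.077 0.266 0.429	τ: 1.927 3.332
step 13	theta: 0.951 -1.443	θ̇: 8.243 -4.178	ee: -0.080 0.252 0.418	τ: 0.058 3.334
step 14	theta: 1.114 -1.523	θ̇: 8.105 -3.804	ee: -0.083 0.236 0.409	τ: -1.586 3.200
step 15	theta: 1.271 -1.594	θ̇: 7.607 -3.320	ee: -0.086 0.219 0.402	τ: -2.538 2.986
step 16	theta: 1.417 -1.655	θ̇: 6.968 -2.837	ee: -0.089 0.201 0.396	τ: -2.856 2.760
step 17	theta: 1.550 -1.708	θ̇: 6.356 -2.422	ee: -0.094 0.183 0.391	τ: -2.801 2.559
step 18	theta: 1.672 -1.753	θ̇: 5.848 -2.091	ee: -0.099 0.167 0.386	τ: -2.587 2.394
step 19	theta: 1.785 -1.792	θ̇: 5.462 -1.839	ee: -0.105 0.151 0.382	τ: -2.336 2.261
step 20	theta: 1.891 -1.827	θ̇: 5.185 -1.648	ee: -0.112 0.136 0.377	τ: -2.099 2.152
step 21	theta: 1.993 -1.858	θ̇: 4.999 -1.504	ee: -0.120 0.122 0.372	τ: -1.895 2.057
step 22	theta: 2.092 -1.887	θ̇: 4.882 -1.394	ee: -0.128 0.108 0.366	τ: -1.724 1.971
step 23	theta: 2.189 -1.914	θ̇: 4.818 -1.308	ee: -0.138 0.095 0.360	τ: -1.582 1.887
step 24	theta: 2.285 -1.940	θ̇: 4.792 -1.240	ee: -0.147 0.083 0.353	τ: -1.461 1.804
step 25	theta: 2.381 -1.964	θ̇: 4.793 -1.185	ee: -0.158 0.071 0.345	τ: -1.357 1.719
step 26	theta: 2.477 -1.987	θ̇: 4.813 -1.140	ee: -0.169 0.060 0.336	τ: -1.264 1.631
step 27	theta: 2.573 -2.010	θ̇: 4.843 -1.102	ee: -0.180 0.049 0.326	τ: -1.180 1.541
step 28	theta: 2.671 -2.032	θ̇: 4.879 -1.070	ee: -0.192 0.039 0.315	τ: -1.103 1.448
step 29	theta: 2.769 -2.053	θ̇: 4.915 -1.042	ee: -0.204 0.031 0.303	τ: -1.031 1.354
step 30	theta: 2.867 -2.073	θ̇: 4.946 -1.019	ee: -0.216 0.023 0.289	τ: -0.963 1.259
step 31	theta: 2.966 -2.094	θ̇: 4.969 -0.998	ee: -0.227 0.016 0.275	τ: -0.898 1.164
step 32	theta: 3.066 -2.114	θ̇: 4.980 -0.981	ee: -0.239 0.010 0.259	τ: -0.837 1.070
step 33	theta: 3.166 -2.133	θ̇: 4.977 -0.965	ee: -0.249 0.005 0.242	τ: -0.778 0.979
step 34	theta: 3.265 -2.152	θ̇: 4.957 -0.951	ee: -0.260 0.002 0.225	τ: -0.721 0.892
step 35	theta: 3.364 -2.171	θ̇: 4.918 -0.938	ee: -0.269 -0.001 0.207	τ: -0.666 0.811
step 36	theta: 3.462 -2.190	θ̇: 4.860 -0.927	ee: -0.277 -0.002 0.188	τ: -0.612 0.736
step 37	theta: 3.558 -2.208	θ̇: 4.781 -0.916	ee: -0.284 -0.002 0.169	τ: -0.558 0.670
step 38	theta: 3.653 -2.227	θ̇: 4.681 -0.907	ee: -0.290 -0.001 0.150	τ: -0.503 0.613
step 39	theta: 3.745 -2.245	θ̇: 4.562 -0.897	ee: -0.294 0.001 0.132	τ: -0.446 0.566
step 40	theta: 3.835 -2.262	θ̇: 4.424 -0.889	ee: -0.298 0.003 0.113	τ: -0.386 0.529
step 41	theta: 3.922 -2.280	θ̇: 4.270 -0.880	ee: -0.300 0.006 0.095	τ: -0.323 0.503
step 42	theta: 4.006 -2.298	θ̇: 4.102 -0.872	ee: -0.300 0.009 0.078	τ: -0.257 0.487
step 43	theta: 4.086 -2.315	θ̇: 3.923 -0.864	ee: -0.300 0.013 0.061	τ: -0.186 0.481
step 44	theta: 4.163 -2.332	θ̇: 3.734 -0.856	ee: -0.299 0.016 0.046	τ: -0.111 0.485
step 45	theta: 4.236 -2.349	θ̇: 3.540 -0.847	ee: -0.297 0.020 0.031	τ: -0.033 0.496
step 46	theta: 4.305 -2.366	θ̇: 3.342 -0.838	ee: -0.294 0.024 0.017	τ: 0.049 0.515
step 47	theta: 4.369 -2.383	θ̇: 3.144 -0.829	ee: -0.290 0.027 0.005	τ: 0.132 0.540
step 48	theta: 4.430 -2.399	θ̇: 2.947 -0.819	ee: -0.286 0.030 -0.007	τ: 0.218 0.569
step 49	theta: 4.487 -2.416	θ̇: 2.754 -0.808	ee: -0.282 0.032 -0.018	τ: 0.303 0.601
step 50	theta: 4.541 -2.432	θ̇: 2.567 -0.797	ee: -0.277 0.035 -0.028	τ: 0.388 0.635
step 51	theta: 4.590 -2.447	θ̇: 2.386 -0.784	ee: -0.272 0.037 -0.037	τ: 0.472 0.670
step 52	theta: 4.636 -2.463	θ̇: 2.213 -0.770	ee: -0.267 0.038 -0.045	τ: 0.553 0.705
step 53	theta: 4.679 -2.478	θ̇: 2.050 -0.755	ee: -0.263 0.039 -0.052	τ: 0.632 0.739
step 54	theta: 4.718 -2.493	θ̇: 1.895 -0.738	ee: -0.258 0.040 -0.059	τ: 0.707 0.771
step 55	theta: 4.755 -2.508	θ̇: 1.750 -0.721	ee: -0.253 0.040 -0.065	τ: 0.777 0.801
step 56	theta: 4.788 -2.522	θ̇: 1.614 -0.702	ee: -0.248 0.040 -0.071	τ: 0.844 0.829
step 57	theta: 4.819 -2.536	θ̇: 1.488 -0.682	ee: -0.244 0.040 -0.076	τ: 0.906 0.853
step 58	theta: 4.848 -2.549	θ̇: 1.372 -0.662	ee: -0.239 0.040 -0.081	τ: 0.963 0.875
step 59	theta: 4.874 -2.562	θ̇: 1.264 -0.640	ee: -0.235 0.039 -0.085	τ: 1.016 0.893
step 60	theta: 4.899 -2.575	θ̇: 1.164 -0.618	ee: -0.231 0.038 -0.089	τ: 1.064 0.909
step 61	theta: 4.921 -2.587	θ̇: 1.073 -0.596	ee: -0.227 0.037 -0.092	τ: 1.108 0.922
step 62	theta: 4.942 -2.599	θ̇: 0.989 -0.573	ee: -0.224 0.036 -0.095	τ: 1.148 0.931
step 63	theta: 4.961 -2.610	θ̇: 0.912 -0.549	ee: -0.220 0.035 -0.098	τ: 1.184 0.939
step 64	theta: 4.978 -2.621	θ̇: 0.842 -0.526	ee: -0.217 0.034 -0.101	τ: 1.216 0.943
step 65	theta: 4.994 -2.631	θ̇: 0.778 -0.503	ee: -0.214 0.033 -0.103	τ: 1.245 0.946
step 66	theta: 5.009 -2.641	θ̇: 0.719 -0.480	ee: -0.211 0.031 -0.106	τ: 1.270 0.947
step 67	theta: 5.023 -2.650	θ̇: 0.665 -0.457	ee: -0.208 0.030 -0.108	τ: 1.293 0.946
step 68	theta: 5.036 -2.659	θ̇: 0.616 -0.435	ee: -0.205 0.029 -0.109	τ: 1.313 0.944
step 69	theta: 5.048 -2.668	θ̇: 0.571 -0.413	ee: -0.203 0.027 -0.111	τ: 1.331 0.940
step 70	theta: 5.059 -2.676	θ̇: 0.530 -0.391	ee: -0.200 0.026 -0.113	τ: 1.347 0.936
step 71	theta: 5.069 -2.683	θ̇: 0.492 -0.371	ee: -0.198 0.025 -0.114	τ: 1.361 0.931
step 72	theta: 5.079 -2.690	θ̇: 0.457 -0.351	ee: -0.196 0.024 -0.115	τ: 1.373 0.925
step 73	theta: 5.087 -2.697	θ̇: 0.425 -0.331	ee: -0.194 0.022 -0.116
final ee position (m): -0.194 0.022 -0.116


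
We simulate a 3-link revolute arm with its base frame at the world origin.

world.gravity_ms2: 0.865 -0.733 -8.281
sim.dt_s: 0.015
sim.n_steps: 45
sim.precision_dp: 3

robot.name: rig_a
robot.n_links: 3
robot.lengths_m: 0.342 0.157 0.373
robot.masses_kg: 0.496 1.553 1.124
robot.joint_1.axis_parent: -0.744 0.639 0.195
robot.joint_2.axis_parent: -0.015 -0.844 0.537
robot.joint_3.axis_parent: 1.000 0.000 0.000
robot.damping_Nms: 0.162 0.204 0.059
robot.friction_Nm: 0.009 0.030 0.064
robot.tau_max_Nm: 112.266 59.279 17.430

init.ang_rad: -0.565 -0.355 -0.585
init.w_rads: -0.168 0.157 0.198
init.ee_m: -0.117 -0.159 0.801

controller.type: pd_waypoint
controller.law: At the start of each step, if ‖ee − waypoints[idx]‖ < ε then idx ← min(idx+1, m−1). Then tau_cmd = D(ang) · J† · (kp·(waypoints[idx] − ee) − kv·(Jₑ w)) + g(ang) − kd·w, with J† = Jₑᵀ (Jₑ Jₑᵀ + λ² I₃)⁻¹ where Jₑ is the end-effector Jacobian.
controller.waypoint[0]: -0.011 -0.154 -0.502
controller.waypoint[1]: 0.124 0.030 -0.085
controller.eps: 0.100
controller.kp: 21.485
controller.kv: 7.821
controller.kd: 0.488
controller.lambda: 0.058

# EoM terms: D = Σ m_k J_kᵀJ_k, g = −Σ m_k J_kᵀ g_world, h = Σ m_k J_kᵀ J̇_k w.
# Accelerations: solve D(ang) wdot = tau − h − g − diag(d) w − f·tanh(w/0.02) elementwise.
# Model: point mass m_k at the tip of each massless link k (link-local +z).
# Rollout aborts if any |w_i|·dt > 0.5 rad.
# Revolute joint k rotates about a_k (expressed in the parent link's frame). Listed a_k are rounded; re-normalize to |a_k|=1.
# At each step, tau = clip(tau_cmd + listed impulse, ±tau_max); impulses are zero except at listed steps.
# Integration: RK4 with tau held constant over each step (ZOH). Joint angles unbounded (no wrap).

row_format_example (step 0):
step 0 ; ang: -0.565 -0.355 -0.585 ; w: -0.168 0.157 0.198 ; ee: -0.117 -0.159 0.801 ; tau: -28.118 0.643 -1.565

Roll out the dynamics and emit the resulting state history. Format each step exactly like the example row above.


step 1 ; ang: -0.576 -0.360 -0.599 ; w: -1.347 -0.865 -2.033 ; ee: -0.119 -0.161 0.798 ; tau: -23.743 1.113 -0.395
step 2 ; ang: -0.604 -0.379 -0.642 ; w: -2.256 -1.596 -3.628 ; ee: -0.121 -0.164 0.791 ; tau: -18.753 1.225 0.227
step 3 ; ang: -0.642 -0.407 -0.704 ; w: -2.922 -2.083 -4.677 ; ee: -0.123 -0.167 0.779 ; tau: -13.651 1.132 0.486
step 4 ; ang: -0.690 -0.440 -0.779 ; w: -3.387 -2.390 -5.293 ; ee: -0.126 -0.170 0.763 ; tau: -8.868 0.954 0.529
step 5 ; ang: -0.743 -0.478 -0.861 ; w: -3.698 -2.582 -5.590 ; ee: -0.128 -0.175 0.744 ; tau: -4.651 0.770 0.464
step 6 ; ang: -0.800 -0.517 -0.945 ; w: -3.900 -2.707 -5.666 ; ee: -0.131 -0.180 0.722 ; tau: -1.084 0.616 0.360
step 7 ; ang: -0.859 -0.558 -1.030 ; w: -4.026 -2.797 -5.595 ; ee: -0.135 -0.185 0.699 ; tau: 1.854 0.505 0.257
step 8 ; ang: -0.920 -0.601 -1.112 ; w: -4.099 -2.871 -5.430 ; ee: -0.138 -0.192 0.673 ; tau: 4.228 0.434 0.174
step 9 ; ang: -0.982 -0.644 -1.192 ; w: -4.139 -2.940 -5.205 ; ee: -0.143 -0.198 0.647 ; tau: 6.120 0.395 0.116
step 10 ; ang: -1.044 -0.689 -1.268 ; w: -4.155 -3.010 -4.945 ; ee: -0.147 -0.204 0.619 ; tau: 7.603 0.378 0.083
step 11 ; ang: -1.106 -0.735 -1.340 ; w: -4.158 -3.079 -4.664 ; ee: -0.151 -0.210 0.591 ; tau: 8.746 0.373 0.071
step 12 ; ang: -1.169 -0.781 -1.408 ; w: -4.151 -3.149 -4.372 ; ee: -0.156 -0.216 0.562 ; tau: 9.604 0.372 0.075
step 13 ; ang: -1.231 -0.829 -1.471 ; w: -4.140 -3.215 -4.076 ; ee: -0.160 -0.222 0.534 ; tau: 10.224 0.368 0.089
step 14 ; ang: -1.293 -0.878 -1.530 ; w: -4.127 -3.274 -3.780 ; ee: -0.165 -0.227 0.505 ; tau: 10.644 0.354 0.111
step 15 ; ang: -1.355 -0.927 -1.585 ; w: -4.115 -3.322 -3.487 ; ee: -0.170 -0.232 0.477 ; tau: 10.896 0.326 0.135
step 16 ; ang: -1.416 -0.977 -1.635 ; w: -4.105 -3.354 -3.200 ; ee: -0.175 -0.236 0.449 ; tau: 11.008 0.281 0.159
step 17 ; ang: -1.478 -1.028 -1.681 ; w: -4.099 -3.368 -2.921 ; ee: -0.179 -0.239 0.422 ; tau: 11.004 0.215 0.180
step 18 ; ang: -1.539 -1.078 -1.723 ; w: -4.098 -3.360 -2.650 ; ee: -0.184 -0.242 0.395 ; tau: 10.906 0.129 0.198
step 19 ; ang: -1.601 -1.128 -1.760 ; w: -4.104 -3.327 -2.389 ; ee: -0.190 -0.245 0.369 ; tau: 10.735 0.021 0.209
step 20 ; ang: -1.663 -1.178 -1.794 ; w: -4.117 -3.269 -2.137 ; ee: -0.195 -0.247 0.344 ; tau: 10.510 -0.108 0.212
step 21 ; ang: -1.724 -1.226 -1.825 ; w: -4.138 -3.184 -1.895 ; ee: -0.200 -0.249 0.319 ; tau: 10.249 -0.256 0.207
step 22 ; ang: -1.787 -1.273 -1.851 ; w: -4.166 -3.073 -1.662 ; ee: -0.205 -0.251 0.294 ; tau: 9.968 -0.421 0.190
step 23 ; ang: -1.849 -1.319 -1.874 ; w: -4.201 -2.937 -1.439 ; ee: -0.211 -0.252 0.270 ; tau: 9.682 -0.601 0.161
step 24 ; ang: -1.913 -1.362 -1.894 ; w: -4.242 -2.777 -1.224 ; ee: -0.216 -0.253 0.247 ; tau: 9.405 -0.793 0.119
step 25 ; ang: -1.977 -1.402 -1.911 ; w: -4.287 -2.597 -1.016 ; ee: -0.222 -0.254 0.224 ; tau: 9.145 -0.994 0.062
step 26 ; ang: -2.041 -1.439 -1.925 ; w: -4.335 -2.400 -0.817 ; ee: -0.227 -0.255 0.201 ; tau: 8.912 -1.200 -0.011
step 27 ; ang: -2.107 -1.474 -1.936 ; w: -4.381 -2.189 -0.626 ; ee: -0.232 -0.256 0.178 ; tau: 8.708 -1.410 -0.099
step 28 ; ang: -2.173 -1.505 -1.944 ; w: -4.424 -1.968 -0.443 ; ee: -0.237 -0.257 0.155 ; tau: 8.537 -1.620 -0.203
step 29 ; ang: -2.240 -1.533 -1.949 ; w: -4.460 -1.743 -0.267 ; ee: -0.241 -0.258 0.132 ; tau: 8.398 -1.827 -0.323
step 30 ; ang: -2.307 -1.558 -1.952 ; w: -4.485 -1.516 -0.100 ; ee: -0.245 -0.258 0.109 ; tau: 8.287 -2.029 -0.458
step 31 ; ang: -2.374 -1.579 -1.952 ; w: -4.498 -1.294 0.055 ; ee: -0.249 -0.259 0.086 ; tau: 8.200 -2.224 -0.603
step 32 ; ang: -2.442 -1.597 -1.950 ; w: -4.495 -1.080 0.191 ; ee: -0.252 -0.259 0.063 ; tau: 8.131 -2.409 -0.744
step 33 ; ang: -2.509 -1.611 -1.947 ; w: -4.475 -0.877 0.320 ; ee: -0.254 -0.259 0.040 ; tau: 8.072 -2.585 -0.898
step 34 ; ang: -2.576 -1.623 -1.941 ; w: -4.437 -0.689 0.440 ; ee: -0.256 -0.258 0.016 ; tau: 8.018 -2.749 -1.062
step 35 ; ang: -2.642 -1.632 -1.933 ; w: -4.380 -0.516 0.551 ; ee: -0.257 -0.257 -0.007 ; tau: 7.962 -2.902 -1.235
step 36 ; ang: -2.707 -1.639 -1.924 ; w: -4.304 -0.361 0.653 ; ee: -0.257 -0.256 -0.030 ; tau: 7.898 -3.041 -1.413
step 37 ; ang: -2.771 -1.643 -1.914 ; w: -4.211 -0.225 0.744 ; ee: -0.257 -0.254 -0.053 ; tau: 7.821 -3.169 -1.594
step 38 ; ang: -2.833 -1.646 -1.902 ; w: -4.100 -0.106 0.825 ; ee: -0.255 -0.252 -0.076 ; tau: 7.728 -3.283 -1.774
step 39 ; ang: -2.894 -1.646 -1.889 ; w: -3.975 -0.006 0.895 ; ee: -0.253 -0.250 -0.098 ; tau: 7.613 -3.385 -1.952
step 40 ; ang: -2.952 -1.646 -1.875 ; w: -3.838 0.070 0.956 ; ee: -0.250 -0.247 -0.120 ; tau: 7.476 -3.465 -2.124
step 41 ; ang: -3.009 -1.644 -1.861 ; w: -3.690 0.131 1.006 ; ee: -0.247 -0.243 -0.142 ; tau: 7.314 -3.534 -2.287
step 42 ; ang: -3.063 -1.642 -1.845 ; w: -3.535 0.180 1.046 ; ee: -0.243 -0.239 -0.162 ; tau: 7.128 -3.595 -2.441
step 43 ; ang: -3.115 -1.639 -1.829 ; w: -3.373 0.219 1.077 ; ee: -0.238 -0.235 -0.183 ; tau: 6.918 -3.646 -2.583
step 44 ; ang: -3.164 -1.636 -1.813 ; w: -3.207 0.248 1.100 ; ee: -0.232 -0.231 -0.202 ; tau: 6.684 -3.688 -2.712
step 45 ; ang: -3.211 -1.632 -1.797 ; w: -3.040 0.268 1.114 ; ee: -0.227 -0.226 -0.220


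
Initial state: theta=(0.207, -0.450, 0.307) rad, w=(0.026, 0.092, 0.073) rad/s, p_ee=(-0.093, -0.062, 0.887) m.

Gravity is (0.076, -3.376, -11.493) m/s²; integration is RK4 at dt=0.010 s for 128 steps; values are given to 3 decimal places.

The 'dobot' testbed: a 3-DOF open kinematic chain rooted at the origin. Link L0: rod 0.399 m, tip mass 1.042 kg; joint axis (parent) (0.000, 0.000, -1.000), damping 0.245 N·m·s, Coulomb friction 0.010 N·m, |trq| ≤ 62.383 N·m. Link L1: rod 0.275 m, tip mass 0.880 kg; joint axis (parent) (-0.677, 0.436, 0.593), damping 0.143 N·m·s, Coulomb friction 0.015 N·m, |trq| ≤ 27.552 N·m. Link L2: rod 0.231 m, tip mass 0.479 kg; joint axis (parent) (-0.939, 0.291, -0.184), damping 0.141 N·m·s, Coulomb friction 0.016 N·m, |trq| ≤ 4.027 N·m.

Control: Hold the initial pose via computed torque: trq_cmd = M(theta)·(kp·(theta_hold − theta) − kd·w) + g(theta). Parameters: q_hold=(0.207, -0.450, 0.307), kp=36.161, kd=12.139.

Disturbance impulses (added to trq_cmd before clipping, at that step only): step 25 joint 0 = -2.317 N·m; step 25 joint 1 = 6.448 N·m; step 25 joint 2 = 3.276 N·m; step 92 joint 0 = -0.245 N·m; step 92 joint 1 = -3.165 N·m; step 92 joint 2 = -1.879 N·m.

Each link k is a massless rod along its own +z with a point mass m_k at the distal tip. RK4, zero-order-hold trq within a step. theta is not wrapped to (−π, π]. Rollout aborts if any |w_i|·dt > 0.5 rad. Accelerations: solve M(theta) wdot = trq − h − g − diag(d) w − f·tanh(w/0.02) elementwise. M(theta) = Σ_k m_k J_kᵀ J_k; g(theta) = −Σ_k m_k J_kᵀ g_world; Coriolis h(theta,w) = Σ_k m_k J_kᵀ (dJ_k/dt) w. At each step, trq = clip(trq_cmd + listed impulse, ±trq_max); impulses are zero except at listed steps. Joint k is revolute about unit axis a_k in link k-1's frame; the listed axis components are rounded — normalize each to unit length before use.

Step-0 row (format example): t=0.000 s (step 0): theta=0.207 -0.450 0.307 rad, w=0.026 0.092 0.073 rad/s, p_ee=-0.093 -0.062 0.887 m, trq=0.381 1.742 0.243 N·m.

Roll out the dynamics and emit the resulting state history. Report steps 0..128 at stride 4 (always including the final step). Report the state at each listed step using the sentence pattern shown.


t=0.040 s (step 4): theta=0.207 -0.447 0.308 rad, w=0.003 0.057 0.013 rad/s, p_ee=-0.092 -0.061 0.887 m, trq=0.382 1.799 0.269 N·m.
t=0.080 s (step 8): theta=0.207 -0.445 0.309 rad, w=-0.000 0.024 0.006 rad/s, p_ee=-0.091 -0.061 0.887 m, trq=0.380 1.838 0.283 N·m.
t=0.120 s (step 12): theta=0.207 -0.445 0.309 rad, w=-0.000 0.005 0.002 rad/s, p_ee=-0.091 -0.061 0.887 m, trq=0.379 1.863 0.292 N·m.
t=0.160 s (step 16): theta=0.207 -0.445 0.309 rad, w=-0.000 -0.003 -0.001 rad/s, p_ee=-0.091 -0.061 0.887 m, trq=0.379 1.876 0.298 N·m.
t=0.200 s (step 20): theta=0.207 -0.445 0.309 rad, w=-0.000 -0.007 -0.002 rad/s, p_ee=-0.091 -0.061 0.887 m, trq=0.379 1.884 0.300 N·m.
t=0.240 s (step 24): theta=0.207 -0.445 0.309 rad, w=-0.000 -0.008 -0.003 rad/s, p_ee=-0.091 -0.061 0.887 m, trq=0.379 1.888 0.302 N·m.
t=0.280 s (step 28): theta=0.174 -0.443 0.334 rad, w=-0.840 0.155 0.633 rad/s, p_ee=-0.084 -0.059 0.888 m, trq=0.500 1.276 -0.003 N·m.
t=0.320 s (step 32): theta=0.157 -0.437 0.347 rad, w=-0.151 0.149 0.120 rad/s, p_ee=-0.079 -0.057 0.888 m, trq=0.390 1.501 0.102 N·m.
t=0.360 s (step 36): theta=0.156 -0.432 0.349 rad, w=0.013 0.070 -0.000 rad/s, p_ee=-0.077 -0.056 0.888 m, trq=0.361 1.644 0.161 N·m.
t=0.400 s (step 40): theta=0.156 -0.431 0.348 rad, w=0.026 0.000 -0.009 rad/s, p_ee=-0.077 -0.055 0.889 m, trq=0.357 1.739 0.196 N·m.
t=0.440 s (step 44): theta=0.157 -0.431 0.348 rad, w=0.027 -0.032 -0.019 rad/s, p_ee=-0.077 -0.056 0.888 m, trq=0.357 1.796 0.218 N·m.
t=0.480 s (step 48): theta=0.159 -0.433 0.347 rad, w=0.026 -0.049 -0.022 rad/s, p_ee=-0.078 -0.056 0.888 m, trq=0.359 1.833 0.233 N·m.
t=0.520 s (step 52): theta=0.160 -0.435 0.346 rad, w=0.026 -0.056 -0.023 rad/s, p_ee=-0.079 -0.057 0.888 m, trq=0.362 1.859 0.244 N·m.
t=0.560 s (step 56): theta=0.161 -0.438 0.345 rad, w=0.025 -0.057 -0.023 rad/s, p_ee=-0.080 -0.057 0.888 m, trq=0.364 1.878 0.252 N·m.
t=0.600 s (step 60): theta=0.162 -0.440 0.344 rad, w=0.025 -0.055 -0.022 rad/s, p_ee=-0.081 -0.058 0.888 m, trq=0.367 1.891 0.257 N·m.
t=0.640 s (step 64): theta=0.163 -0.442 0.343 rad, w=0.024 -0.051 -0.022 rad/s, p_ee=-0.082 -0.058 0.888 m, trq=0.369 1.900 0.262 N·m.
t=0.680 s (step 68): theta=0.164 -0.444 0.342 rad, w=0.024 -0.046 -0.021 rad/s, p_ee=-0.082 -0.059 0.888 m, trq=0.372 1.907 0.265 N·m.
t=0.720 s (step 72): theta=0.164 -0.446 0.342 rad, w=0.024 -0.041 -0.020 rad/s, p_ee=-0.083 -0.059 0.887 m, trq=0.374 1.912 0.268 N·m.
t=0.760 s (step 76): theta=0.165 -0.447 0.341 rad, w=0.023 -0.036 -0.019 rad/s, p_ee=-0.084 -0.060 0.887 m, trq=0.375 1.915 0.270 N·m.
t=0.800 s (step 80): theta=0.166 -0.449 0.340 rad, w=0.023 -0.032 -0.018 rad/s, p_ee=-0.084 -0.060 0.887 m, trq=0.377 1.918 0.272 N·m.
t=0.840 s (step 84): theta=0.167 -0.450 0.339 rad, w=0.023 -0.027 -0.017 rad/s, p_ee=-0.085 -0.061 0.887 m, trq=0.378 1.920 0.273 N·m.
t=0.880 s (step 88): theta=0.168 -0.451 0.339 rad, w=0.022 -0.024 -0.016 rad/s, p_ee=-0.085 -0.061 0.887 m, trq=0.380 1.922 0.274 N·m.
t=0.920 s (step 92): theta=0.169 -0.452 0.338 rad, w=0.022 -0.021 -0.015 rad/s, p_ee=-0.086 -0.061 0.887 m, trq=0.136 -1.241 -1.603 N·m.
t=0.960 s (step 96): theta=0.168 -0.454 0.320 rad, w=-0.007 -0.089 -0.309 rad/s, p_ee=-0.089 -0.065 0.886 m, trq=0.399 2.232 0.445 N·m.
t=1.000 s (step 100): theta=0.168 -0.458 0.313 rad, w=0.013 -0.078 -0.087 rad/s, p_ee=-0.092 -0.067 0.886 m, trq=0.398 2.143 0.397 N·m.
t=1.040 s (step 104): theta=0.169 -0.460 0.311 rad, w=0.021 -0.046 -0.013 rad/s, p_ee=-0.093 -0.067 0.886 m, trq=0.399 2.080 0.367 N·m.
t=1.080 s (step 108): theta=0.170 -0.461 0.311 rad, w=0.025 -0.014 -0.004 rad/s, p_ee=-0.093 -0.068 0.886 m, trq=0.400 2.036 0.351 N·m.
t=1.120 s (step 112): theta=0.171 -0.461 0.311 rad, w=0.025 0.003 0.001 rad/s, p_ee=-0.093 -0.068 0.886 m, trq=0.400 2.010 0.341 N·m.
t=1.160 s (step 116): theta=0.172 -0.461 0.311 rad, w=0.024 0.010 0.004 rad/s, p_ee=-0.093 -0.067 0.886 m, trq=0.399 1.995 0.335 N·m.
t=1.200 s (step 120): theta=0.173 -0.461 0.311 rad, w=0.024 0.014 0.005 rad/s, p_ee=-0.093 -0.067 0.886 m, trq=0.399 1.985 0.331 N·m.
t=1.240 s (step 124): theta=0.174 -0.460 0.311 rad, w=0.023 0.015 0.005 rad/s, p_ee=-0.093 -0.067 0.886 m, trq=0.398 1.979 0.329 N·m.
t=1.280 s (step 128): theta=0.175 -0.460 0.311 rad, w=0.022 0.014 0.005 rad/s, p_ee=-0.093 -0.067 0.886 m.


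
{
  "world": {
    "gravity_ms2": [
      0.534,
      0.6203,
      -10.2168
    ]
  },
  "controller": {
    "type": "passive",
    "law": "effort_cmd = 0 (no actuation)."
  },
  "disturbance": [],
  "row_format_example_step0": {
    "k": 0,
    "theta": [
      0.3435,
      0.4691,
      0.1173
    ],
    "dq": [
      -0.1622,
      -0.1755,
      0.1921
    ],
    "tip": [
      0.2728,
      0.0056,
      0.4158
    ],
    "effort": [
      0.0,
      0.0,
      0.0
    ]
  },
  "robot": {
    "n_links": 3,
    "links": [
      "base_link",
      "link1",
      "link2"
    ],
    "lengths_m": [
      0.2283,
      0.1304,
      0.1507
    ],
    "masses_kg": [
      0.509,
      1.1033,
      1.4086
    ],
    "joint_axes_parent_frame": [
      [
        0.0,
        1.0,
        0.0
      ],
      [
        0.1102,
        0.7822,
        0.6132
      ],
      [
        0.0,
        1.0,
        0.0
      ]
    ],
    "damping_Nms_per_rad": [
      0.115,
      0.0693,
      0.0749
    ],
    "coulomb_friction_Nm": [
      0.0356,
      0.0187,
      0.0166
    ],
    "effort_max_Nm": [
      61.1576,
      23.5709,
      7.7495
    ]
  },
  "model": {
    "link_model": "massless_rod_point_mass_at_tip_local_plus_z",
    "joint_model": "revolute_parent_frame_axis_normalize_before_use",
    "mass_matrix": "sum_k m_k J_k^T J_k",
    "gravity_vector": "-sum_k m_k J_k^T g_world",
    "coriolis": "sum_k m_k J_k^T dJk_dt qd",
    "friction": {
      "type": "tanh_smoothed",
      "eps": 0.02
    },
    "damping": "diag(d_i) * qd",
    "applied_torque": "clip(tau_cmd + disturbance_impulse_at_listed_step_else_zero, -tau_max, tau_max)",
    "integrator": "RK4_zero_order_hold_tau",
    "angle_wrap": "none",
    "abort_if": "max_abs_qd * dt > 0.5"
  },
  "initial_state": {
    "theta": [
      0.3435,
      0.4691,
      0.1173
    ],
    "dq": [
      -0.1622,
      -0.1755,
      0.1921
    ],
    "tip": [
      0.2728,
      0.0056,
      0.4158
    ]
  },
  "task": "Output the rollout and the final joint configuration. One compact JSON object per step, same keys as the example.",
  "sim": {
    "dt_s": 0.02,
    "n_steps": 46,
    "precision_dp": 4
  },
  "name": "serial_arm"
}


{"k":1,"theta":[0.3375,0.4861,0.1101],"dq":[-0.375,1.5723,-0.6474],"tip":[0.2722,0.006,0.4156],"effort":[0.0,0.0,0.0]}
{"k":2,"theta":[0.3294,0.5282,0.0943],"dq":[-0.4195,2.5466,-0.8634],"tip":[0.2737,0.0073,0.4131],"effort":[0.0,0.0,0.0]}
{"k":3,"theta":[0.3213,0.5861,0.0766],"dq":[-0.3732,3.1999,-0.8863],"tip":[0.2773,0.0094,0.4082],"effort":[0.0,0.0,0.0]}
{"k":4,"theta":[0.3149,0.6552,0.0591],"dq":[-0.2596,3.6847,-0.8559],"tip":[0.2829,0.0125,0.4008],"effort":[0.0,0.0,0.0]}
{"k":5,"theta":[0.3113,0.7327,0.0424],"dq":[-0.0843,4.055,-0.818],"tip":[0.2903,0.0166,0.3909],"effort":[0.0,0.0,0.0]}
{"k":6,"theta":[0.3118,0.817,0.0262],"dq":[0.144,4.3588,-0.8005],"tip":[0.2995,0.0218,0.3782],"effort":[0.0,0.0,0.0]}
{"k":7,"theta":[0.3175,0.9064,0.0104],"dq":[0.4376,4.5664,-0.776],"tip":[0.3101,0.0281,0.3625],"effort":[0.0,0.0,0.0]}
{"k":8,"theta":[0.3298,0.999,-0.0048],"dq":[0.8009,4.6765,-0.737],"tip":[0.3219,0.0354,0.3436],"effort":[0.0,0.0,0.0]}
{"k":9,"theta":[0.3501,1.0928,-0.0189],"dq":[1.2366,4.6858,-0.6726],"tip":[0.3346,0.0436,0.3213],"effort":[0.0,0.0,0.0]}
{"k":10,"theta":[0.3798,1.1857,-0.0314],"dq":[1.7485,4.5809,-0.5662],"tip":[0.348,0.0525,0.2951],"effort":[0.0,0.0,0.0]}
{"k":11,"theta":[0.4205,1.2751,-0.0412],"dq":[2.3396,4.3404,-0.3987],"tip":[0.3615,0.0619,0.2649],"effort":[0.0,0.0,0.0]}
{"k":12,"theta":[0.4739,1.3582,-0.0468],"dq":[3.0105,3.936,-0.1513],"tip":[0.3746,0.0714,0.2304],"effort":[0.0,0.0,0.0]}
{"k":13,"theta":[0.5414,1.4315,-0.0469],"dq":[3.7553,3.3656,0.1392],"tip":[0.3869,0.0806,0.1913],"effort":[0.0,0.0,0.0]}
{"k":14,"theta":[0.6245,1.4915,-0.0409],"dq":[4.5635,2.5863,0.4864],"tip":[0.3974,0.089,0.1478],"effort":[0.0,0.0,0.0]}
{"k":15,"theta":[0.7243,1.533,-0.0267],"dq":[5.4165,1.5224,0.9528],"tip":[0.4057,0.096,0.0997],"effort":[0.0,0.0,0.0]}
{"k":16,"theta":[0.8413,1.5504,-0.0023],"dq":[6.2838,0.1663,1.4865],"tip":[0.4108,0.1009,0.0474],"effort":[0.0,0.0,0.0]}
{"k":17,"theta":[0.9755,1.5383,0.0321],"dq":[7.1293,-1.413,1.9266],"tip":[0.412,0.1028,-0.0088],"effort":[0.0,0.0,0.0]}
{"k":18,"theta":[1.1262,1.4923,0.0739],"dq":[7.9371,-3.2252,2.2199],"tip":[0.4087,0.1009,-0.0682],"effort":[0.0,0.0,0.0]}
{"k":19,"theta":[1.2927,1.408,0.1189],"dq":[8.7131,-5.2257,2.2321],"tip":[0.4002,0.0942,-0.1302],"effort":[0.0,0.0,0.0]}
{"k":20,"theta":[1.4749,1.2819,0.1607],"dq":[9.5123,-7.438,1.8861],"tip":[0.3863,0.0819,-0.1938],"effort":[0.0,0.0,0.0]}
{"k":21,"theta":[1.6743,1.1075,0.1926],"dq":[10.4768,-10.1278,1.2774],"tip":[0.3668,0.0636,-0.2575],"effort":[0.0,0.0,0.0]}
{"k":22,"theta":[1.8972,0.868,0.2123],"dq":[11.9633,-14.2164,0.7674],"tip":[0.3421,0.0396,-0.3196],"effort":[0.0,0.0,0.0]}
{"k":23,"theta":[2.1635,0.5091,0.2296],"dq":[15.1892,-23.114,1.18],"tip":[0.3133,0.0126,-0.3774],"effort":[0.0,0.0,0.0]}
{"k":24,"theta":[2.5128,-0.0463,0.2044],"dq":[16.8089,-21.2609,-9.8683],"tip":[0.2817,0.0007,-0.4223],"effort":[0.0,0.0,0.0]}
{"k":25,"theta":[2.787,-0.2244,-0.1369],"dq":[12.0646,-3.7532,-18.1267],"tip":[0.2376,0.013,-0.4452],"effort":[0.0,0.0,0.0]}
{"k":26,"theta":[3.0108,-0.2802,-0.4352],"dq":[10.4636,-2.4032,-11.2755],"tip":[0.1791,0.0237,-0.4555],"effort":[0.0,0.0,0.0]}
{"k":27,"theta":[3.2086,-0.3241,-0.5935],"dq":[9.3549,-1.984,-4.7551],"tip":[0.1119,0.0314,-0.4626],"effort":[0.0,0.0,0.0]}
{"k":28,"theta":[3.3852,-0.3583,-0.6326],"dq":[8.2842,-1.4033,0.6924],"tip":[0.0396,0.0361,-0.4688],"effort":[0.0,0.0,0.0]}
{"k":29,"theta":[3.5387,-0.379,-0.5708],"dq":[7.0224,-0.6383,5.3903],"tip":[-0.0368,0.0372,-0.4727],"effort":[0.0,0.0,0.0]}
{"k":30,"theta":[3.6644,-0.3822,-0.4217],"dq":[5.5092,0.3921,9.3561],"tip":[-0.1164,0.034,-0.4706],"effort":[0.0,0.0,0.0]}
{"k":31,"theta":[3.7576,-0.3564,-0.2081],"dq":[3.7687,2.5465,11.5011],"tip":[-0.1964,0.0255,-0.4572],"effort":[0.0,0.0,0.0]}
{"k":32,"theta":[3.8123,-0.2556,0.0075],"dq":[1.5727,8.3849,9.163],"tip":[-0.271,0.012,-0.4283],"effort":[0.0,0.0,0.0]}
{"k":33,"theta":[3.8135,0.0177,0.1225],"dq":[-1.1435,18.1726,2.3186],"tip":[-0.3337,-0.0003,-0.3837],"effort":[0.0,0.0,0.0]}
{"k":34,"theta":[3.8146,0.3044,0.1822],"dq":[1.9259,8.0333,5.0304],"tip":[-0.3792,0.0021,-0.3277],"effort":[0.0,0.0,0.0]}
{"k":35,"theta":[3.8728,0.4003,0.2965],"dq":[3.5242,2.9466,5.5461],"tip":[-0.4115,0.0094,-0.2704],"effort":[0.0,0.0,0.0]}
{"k":36,"theta":[3.9491,0.4437,0.3927],"dq":[4.0056,1.695,3.946],"tip":[-0.4342,0.0154,-0.2154],"effort":[0.0,0.0,0.0]}
{"k":37,"theta":[4.0307,0.4724,0.455],"dq":[4.1053,1.2254,2.3441],"tip":[-0.4497,0.0197,-0.1645],"effort":[0.0,0.0,0.0]}
{"k":38,"theta":[4.112,0.4936,0.4894],"dq":[3.9981,0.9138,1.1635],"tip":[-0.46,0.0226,-0.1183],"effort":[0.0,0.0,0.0]}
{"k":39,"theta":[4.1897,0.5093,0.5044],"dq":[3.7474,0.6599,0.4058],"tip":[-0.4665,0.0244,-0.0772],"effort":[0.0,0.0,0.0]}
{"k":40,"theta":[4.2612,0.5204,0.5079],"dq":[3.3911,0.4514,0.0106],"tip":[-0.47,0.0255,-0.0411],"effort":[0.0,0.0,0.0]}
{"k":41,"theta":[4.3248,0.5276,0.5068],"dq":[2.9574,0.275,-0.0664],"tip":[-0.4713,0.026,-0.0099],"effort":[0.0,0.0,0.0]}
{"k":42,"theta":[4.379,0.5322,0.5063],"dq":[2.4573,0.2052,0.0191],"tip":[-0.4708,0.0263,0.0164],"effort":[0.0,0.0,0.0]}
{"k":43,"theta":[4.4227,0.537,0.5077],"dq":[1.9025,0.2868,0.1394],"tip":[-0.4692,0.0268,0.038],"effort":[0.0,0.0,0.0]}
{"k":44,"theta":[4.4549,0.5439,0.5125],"dq":[1.3199,0.415,0.3599],"tip":[-0.4666,0.0276,0.0549],"effort":[0.0,0.0,0.0]}
{"k":45,"theta":[4.4754,0.5538,0.5225],"dq":[0.7233,0.5685,0.6439],"tip":[-0.4635,0.0288,0.0672],"effort":[0.0,0.0,0.0]}
{"k":46,"theta":[4.4839,0.5667,0.5385],"dq":[0.1246,0.725,0.9596],"tip":[-0.46,0.0306,0.0749]}
{"summary": "final theta (rad): 4.4839 0.5667 0.5385"}
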